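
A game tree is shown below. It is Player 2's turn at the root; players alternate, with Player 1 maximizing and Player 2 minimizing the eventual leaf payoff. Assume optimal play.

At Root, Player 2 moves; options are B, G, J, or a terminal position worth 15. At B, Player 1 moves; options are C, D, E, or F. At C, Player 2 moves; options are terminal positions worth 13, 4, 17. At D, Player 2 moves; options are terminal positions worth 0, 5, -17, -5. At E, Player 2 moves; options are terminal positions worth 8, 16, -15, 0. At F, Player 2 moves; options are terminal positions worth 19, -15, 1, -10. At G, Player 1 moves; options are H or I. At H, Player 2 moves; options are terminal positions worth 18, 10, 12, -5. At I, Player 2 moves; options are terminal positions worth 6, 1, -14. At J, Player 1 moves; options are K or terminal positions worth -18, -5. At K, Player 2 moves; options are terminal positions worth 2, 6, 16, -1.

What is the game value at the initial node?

C (Player 2): min(13, 4, 17) = 4
D (Player 2): min(0, 5, -17, -5) = -17
E (Player 2): min(8, 16, -15, 0) = -15
F (Player 2): min(19, -15, 1, -10) = -15
B (Player 1): max(4, -17, -15, -15) = 4
H (Player 2): min(18, 10, 12, -5) = -5
I (Player 2): min(6, 1, -14) = -14
G (Player 1): max(-5, -14) = -5
K (Player 2): min(2, 6, 16, -1) = -1
J (Player 1): max(-1, -18, -5) = -1
Root (Player 2): min(4, -5, -1, 15) = -5

-5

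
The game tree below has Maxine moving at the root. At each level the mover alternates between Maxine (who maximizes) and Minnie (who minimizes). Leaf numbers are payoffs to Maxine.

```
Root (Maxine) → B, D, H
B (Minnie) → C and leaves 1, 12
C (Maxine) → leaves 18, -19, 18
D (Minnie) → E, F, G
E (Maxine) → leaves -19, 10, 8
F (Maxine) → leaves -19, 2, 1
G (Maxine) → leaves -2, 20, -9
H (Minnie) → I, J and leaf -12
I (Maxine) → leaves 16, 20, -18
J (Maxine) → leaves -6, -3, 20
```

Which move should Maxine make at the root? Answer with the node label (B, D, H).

C (Maxine): max(18, -19, 18) = 18
B (Minnie): min(18, 1, 12) = 1
E (Maxine): max(-19, 10, 8) = 10
F (Maxine): max(-19, 2, 1) = 2
G (Maxine): max(-2, 20, -9) = 20
D (Minnie): min(10, 2, 20) = 2
I (Maxine): max(16, 20, -18) = 20
J (Maxine): max(-6, -3, 20) = 20
H (Minnie): min(20, 20, -12) = -12
Root (Maxine): max(1, 2, -12) = 2
Maxine picks the child with the highest value: D (value 2).

D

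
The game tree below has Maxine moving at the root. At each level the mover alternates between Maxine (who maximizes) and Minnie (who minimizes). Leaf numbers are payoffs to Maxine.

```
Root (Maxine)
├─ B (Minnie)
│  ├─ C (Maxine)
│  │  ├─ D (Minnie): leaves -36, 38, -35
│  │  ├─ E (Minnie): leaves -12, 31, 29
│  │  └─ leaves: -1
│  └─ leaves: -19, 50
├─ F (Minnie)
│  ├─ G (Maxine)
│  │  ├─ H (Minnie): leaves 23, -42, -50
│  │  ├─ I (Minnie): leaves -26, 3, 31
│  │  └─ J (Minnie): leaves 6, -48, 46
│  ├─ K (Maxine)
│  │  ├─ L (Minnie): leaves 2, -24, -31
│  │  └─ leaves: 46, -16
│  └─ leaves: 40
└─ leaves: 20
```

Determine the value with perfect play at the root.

20

D (Minnie): min(-36, 38, -35) = -36
E (Minnie): min(-12, 31, 29) = -12
C (Maxine): max(-36, -12, -1) = -1
B (Minnie): min(-1, -19, 50) = -19
H (Minnie): min(23, -42, -50) = -50
I (Minnie): min(-26, 3, 31) = -26
J (Minnie): min(6, -48, 46) = -48
G (Maxine): max(-50, -26, -48) = -26
L (Minnie): min(2, -24, -31) = -31
K (Maxine): max(-31, 46, -16) = 46
F (Minnie): min(-26, 46, 40) = -26
Root (Maxine): max(-19, -26, 20) = 20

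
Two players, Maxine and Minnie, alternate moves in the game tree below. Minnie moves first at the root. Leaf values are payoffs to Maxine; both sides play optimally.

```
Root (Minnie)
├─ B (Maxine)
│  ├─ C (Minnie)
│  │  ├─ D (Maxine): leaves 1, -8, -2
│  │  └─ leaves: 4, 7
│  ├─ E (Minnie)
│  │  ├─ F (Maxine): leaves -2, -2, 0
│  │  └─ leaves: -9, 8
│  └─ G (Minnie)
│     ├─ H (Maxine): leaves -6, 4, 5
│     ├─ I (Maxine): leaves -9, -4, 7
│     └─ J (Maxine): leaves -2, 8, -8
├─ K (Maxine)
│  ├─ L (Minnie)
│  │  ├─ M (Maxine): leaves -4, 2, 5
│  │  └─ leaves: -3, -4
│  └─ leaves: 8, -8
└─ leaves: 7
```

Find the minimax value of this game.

D (Maxine): max(1, -8, -2) = 1
C (Minnie): min(1, 4, 7) = 1
F (Maxine): max(-2, -2, 0) = 0
E (Minnie): min(0, -9, 8) = -9
H (Maxine): max(-6, 4, 5) = 5
I (Maxine): max(-9, -4, 7) = 7
J (Maxine): max(-2, 8, -8) = 8
G (Minnie): min(5, 7, 8) = 5
B (Maxine): max(1, -9, 5) = 5
M (Maxine): max(-4, 2, 5) = 5
L (Minnie): min(5, -3, -4) = -4
K (Maxine): max(-4, 8, -8) = 8
Root (Minnie): min(5, 8, 7) = 5

5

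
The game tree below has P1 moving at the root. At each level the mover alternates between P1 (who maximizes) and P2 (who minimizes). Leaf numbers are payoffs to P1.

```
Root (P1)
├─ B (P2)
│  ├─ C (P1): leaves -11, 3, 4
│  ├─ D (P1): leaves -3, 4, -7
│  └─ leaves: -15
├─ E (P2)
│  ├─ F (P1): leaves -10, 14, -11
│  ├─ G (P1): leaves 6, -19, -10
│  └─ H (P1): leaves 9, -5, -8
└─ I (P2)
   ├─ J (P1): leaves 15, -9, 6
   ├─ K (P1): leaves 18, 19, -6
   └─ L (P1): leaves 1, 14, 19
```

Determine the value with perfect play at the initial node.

15

C (P1): max(-11, 3, 4) = 4
D (P1): max(-3, 4, -7) = 4
B (P2): min(4, 4, -15) = -15
F (P1): max(-10, 14, -11) = 14
G (P1): max(6, -19, -10) = 6
H (P1): max(9, -5, -8) = 9
E (P2): min(14, 6, 9) = 6
J (P1): max(15, -9, 6) = 15
K (P1): max(18, 19, -6) = 19
L (P1): max(1, 14, 19) = 19
I (P2): min(15, 19, 19) = 15
Root (P1): max(-15, 6, 15) = 15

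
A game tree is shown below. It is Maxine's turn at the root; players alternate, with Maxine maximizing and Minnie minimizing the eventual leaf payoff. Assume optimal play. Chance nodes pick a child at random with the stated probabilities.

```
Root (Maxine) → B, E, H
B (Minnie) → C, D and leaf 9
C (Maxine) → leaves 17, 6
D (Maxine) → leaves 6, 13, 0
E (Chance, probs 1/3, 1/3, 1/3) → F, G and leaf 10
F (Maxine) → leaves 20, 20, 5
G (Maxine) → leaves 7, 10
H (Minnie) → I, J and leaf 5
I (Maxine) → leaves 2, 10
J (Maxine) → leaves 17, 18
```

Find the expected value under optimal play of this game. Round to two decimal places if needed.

C (Maxine): max(17, 6) = 17
D (Maxine): max(6, 13, 0) = 13
B (Minnie): min(17, 13, 9) = 9
F (Maxine): max(20, 20, 5) = 20
G (Maxine): max(7, 10) = 10
E (Chance): 1/3·20 + 1/3·10 + 1/3·10 = 13.33
I (Maxine): max(2, 10) = 10
J (Maxine): max(17, 18) = 18
H (Minnie): min(10, 18, 5) = 5
Root (Maxine): max(9, 13.33, 5) = 13.33

13.33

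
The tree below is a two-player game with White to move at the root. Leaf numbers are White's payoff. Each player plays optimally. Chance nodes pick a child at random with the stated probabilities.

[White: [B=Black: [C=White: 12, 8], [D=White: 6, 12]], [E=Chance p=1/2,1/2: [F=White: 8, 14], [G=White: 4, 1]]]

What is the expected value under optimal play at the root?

12

C (White): max(12, 8) = 12
D (White): max(6, 12) = 12
B (Black): min(12, 12) = 12
F (White): max(8, 14) = 14
G (White): max(4, 1) = 4
E (Chance): 1/2·14 + 1/2·4 = 9
Root (White): max(12, 9) = 12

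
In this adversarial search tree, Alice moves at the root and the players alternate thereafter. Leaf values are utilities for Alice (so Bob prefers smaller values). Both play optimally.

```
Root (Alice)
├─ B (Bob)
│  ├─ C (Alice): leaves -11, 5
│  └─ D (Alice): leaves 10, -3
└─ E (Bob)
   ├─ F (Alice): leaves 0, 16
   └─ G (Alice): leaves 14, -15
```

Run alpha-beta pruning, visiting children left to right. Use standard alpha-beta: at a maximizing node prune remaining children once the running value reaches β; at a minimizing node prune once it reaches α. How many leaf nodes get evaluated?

7

C [α=-∞,β=+∞]: v=5
D [α=-∞,β=5]: v=10 after child 1 ≥ β → β-cutoff, skip 1
B [α=-∞,β=+∞]: v=5
F [α=5,β=+∞]: v=16
G [α=5,β=16]: v=14
E [α=5,β=+∞]: v=14
Root [α=-∞,β=+∞]: v=14
Leaves evaluated: 7 of 8.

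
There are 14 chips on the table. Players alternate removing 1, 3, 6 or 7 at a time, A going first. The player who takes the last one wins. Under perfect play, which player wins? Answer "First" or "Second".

Second

Positions where the player to move wins (W) vs loses (L):
i:   0  1  2  3  4  5  6  7  8  9 10 11 12 13 14
     L  W  L  W  L  W  W  W  W  W  W  W  L  W  L
Position 14 is L, so the second player wins.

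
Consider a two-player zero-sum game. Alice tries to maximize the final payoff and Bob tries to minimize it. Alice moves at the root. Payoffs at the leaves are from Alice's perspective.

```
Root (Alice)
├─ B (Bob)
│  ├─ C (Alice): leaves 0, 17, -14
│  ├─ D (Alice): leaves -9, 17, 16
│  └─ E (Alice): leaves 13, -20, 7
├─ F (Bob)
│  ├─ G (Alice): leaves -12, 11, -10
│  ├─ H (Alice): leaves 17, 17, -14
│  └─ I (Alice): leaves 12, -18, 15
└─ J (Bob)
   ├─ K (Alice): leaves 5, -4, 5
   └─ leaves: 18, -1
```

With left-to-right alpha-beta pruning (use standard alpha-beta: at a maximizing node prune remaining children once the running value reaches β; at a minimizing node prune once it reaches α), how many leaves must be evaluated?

14

C [α=-∞,β=+∞]: v=17
D [α=-∞,β=17]: v=17 after child 2 ≥ β → β-cutoff, skip 1
E [α=-∞,β=17]: v=13
B [α=-∞,β=+∞]: v=13
G [α=13,β=+∞]: v=11
F [α=13,β=+∞]: v=11 after child 1 ≤ α → α-cutoff, skip 2
K [α=13,β=+∞]: v=5
J [α=13,β=+∞]: v=5 after child 1 ≤ α → α-cutoff, skip 2
Root [α=-∞,β=+∞]: v=13
Leaves evaluated: 14 of 23.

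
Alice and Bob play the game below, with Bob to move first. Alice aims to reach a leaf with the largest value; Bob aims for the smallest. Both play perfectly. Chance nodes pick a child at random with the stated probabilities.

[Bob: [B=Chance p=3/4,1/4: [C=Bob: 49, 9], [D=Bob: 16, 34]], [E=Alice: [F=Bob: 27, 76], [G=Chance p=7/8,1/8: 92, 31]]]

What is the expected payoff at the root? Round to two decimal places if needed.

C (Bob): min(49, 9) = 9
D (Bob): min(16, 34) = 16
B (Chance): 3/4·9 + 1/4·16 = 10.75
F (Bob): min(27, 76) = 27
G (Chance): 7/8·92 + 1/8·31 = 84.38
E (Alice): max(27, 84.38) = 84.38
Root (Bob): min(10.75, 84.38) = 10.75

10.75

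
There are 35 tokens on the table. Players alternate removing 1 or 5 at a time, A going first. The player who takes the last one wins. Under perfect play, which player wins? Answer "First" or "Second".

First

i:   0  1  2  3  4  5  6  7  8  9 10 11 12 13 14 15 16 17 18 19 20 21 22 23 24 25 26 27 28 29 30 31 32 33 34 35
     L  W  L  W  L  W  L  W  L  W  L  W  L  W  L  W  L  W  L  W  L  W  L  W  L  W  L  W  L  W  L  W  L  W  L  W
Position 35 is W, so the first player wins.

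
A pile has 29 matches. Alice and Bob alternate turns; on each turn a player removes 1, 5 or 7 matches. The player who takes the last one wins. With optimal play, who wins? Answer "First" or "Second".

W/L table (W = player to move can force a win):
i:   0  1  2  3  4  5  6  7  8  9 10 11 12 13 14 15 16 17 18 19 20 21 22 23 24 25 26 27 28 29
     L  W  L  W  L  W  L  W  L  W  L  W  L  W  L  W  L  W  L  W  L  W  L  W  L  W  L  W  L  W
Position 29 is W, so the first player wins.

First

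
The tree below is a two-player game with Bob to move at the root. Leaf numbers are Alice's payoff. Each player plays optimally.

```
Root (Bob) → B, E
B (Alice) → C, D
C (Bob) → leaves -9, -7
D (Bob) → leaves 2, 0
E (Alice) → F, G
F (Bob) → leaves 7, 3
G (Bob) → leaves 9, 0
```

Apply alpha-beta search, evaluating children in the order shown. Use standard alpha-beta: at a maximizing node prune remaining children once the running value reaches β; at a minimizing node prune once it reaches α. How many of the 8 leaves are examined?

C [α=-∞,β=+∞]: v=-9
D [α=-9,β=+∞]: v=0
B [α=-∞,β=+∞]: v=0
F [α=-∞,β=0]: v=3
E [α=-∞,β=0]: v=3 after child 1 ≥ β → β-cutoff, skip 1
Root [α=-∞,β=+∞]: v=0
Leaves evaluated: 6 of 8.

6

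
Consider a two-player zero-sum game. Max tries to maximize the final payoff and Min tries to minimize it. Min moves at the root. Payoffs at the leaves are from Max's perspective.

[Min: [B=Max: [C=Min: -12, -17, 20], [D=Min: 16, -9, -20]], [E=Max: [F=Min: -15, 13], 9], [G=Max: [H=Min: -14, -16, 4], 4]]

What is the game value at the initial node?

C (Min): min(-12, -17, 20) = -17
D (Min): min(16, -9, -20) = -20
B (Max): max(-17, -20) = -17
F (Min): min(-15, 13) = -15
E (Max): max(-15, 9) = 9
H (Min): min(-14, -16, 4) = -16
G (Max): max(-16, 4) = 4
Root (Min): min(-17, 9, 4) = -17

-17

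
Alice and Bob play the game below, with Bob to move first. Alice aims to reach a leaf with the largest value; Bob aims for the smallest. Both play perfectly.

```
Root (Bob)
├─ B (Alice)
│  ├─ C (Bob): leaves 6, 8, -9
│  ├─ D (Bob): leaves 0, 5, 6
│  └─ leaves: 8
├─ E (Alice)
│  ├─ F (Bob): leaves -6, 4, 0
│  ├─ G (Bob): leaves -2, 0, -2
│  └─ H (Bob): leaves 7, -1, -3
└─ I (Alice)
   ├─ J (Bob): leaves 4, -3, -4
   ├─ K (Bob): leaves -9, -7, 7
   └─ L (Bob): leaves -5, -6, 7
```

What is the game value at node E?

-2

F: min(-6, 4, 0) = -6
G: min(-2, 0, -2) = -2
H: min(7, -1, -3) = -3
E: max(-6, -2, -3) = -2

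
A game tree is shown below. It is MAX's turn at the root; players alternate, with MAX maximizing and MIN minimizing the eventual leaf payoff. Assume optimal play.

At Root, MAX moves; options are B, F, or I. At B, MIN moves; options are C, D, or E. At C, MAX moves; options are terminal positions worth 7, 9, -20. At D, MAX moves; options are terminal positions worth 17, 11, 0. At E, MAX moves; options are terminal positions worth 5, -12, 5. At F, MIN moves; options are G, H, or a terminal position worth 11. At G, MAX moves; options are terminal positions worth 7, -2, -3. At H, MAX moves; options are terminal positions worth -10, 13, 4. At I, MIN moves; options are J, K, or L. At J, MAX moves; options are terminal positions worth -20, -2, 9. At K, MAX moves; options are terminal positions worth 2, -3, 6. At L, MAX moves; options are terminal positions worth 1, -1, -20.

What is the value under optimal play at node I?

J: max(-20, -2, 9) = 9
K: max(2, -3, 6) = 6
L: max(1, -1, -20) = 1
I: min(9, 6, 1) = 1

1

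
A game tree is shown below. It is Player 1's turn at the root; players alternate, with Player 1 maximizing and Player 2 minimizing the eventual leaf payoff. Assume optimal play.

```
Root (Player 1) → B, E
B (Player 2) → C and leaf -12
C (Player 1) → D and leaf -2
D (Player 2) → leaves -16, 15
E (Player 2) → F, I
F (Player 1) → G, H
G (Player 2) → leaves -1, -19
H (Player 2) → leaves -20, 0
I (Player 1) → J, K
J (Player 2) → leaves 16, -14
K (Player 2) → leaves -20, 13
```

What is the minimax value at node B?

-12

D: min(-16, 15) = -16
C: max(-16, -2) = -2
B: min(-2, -12) = -12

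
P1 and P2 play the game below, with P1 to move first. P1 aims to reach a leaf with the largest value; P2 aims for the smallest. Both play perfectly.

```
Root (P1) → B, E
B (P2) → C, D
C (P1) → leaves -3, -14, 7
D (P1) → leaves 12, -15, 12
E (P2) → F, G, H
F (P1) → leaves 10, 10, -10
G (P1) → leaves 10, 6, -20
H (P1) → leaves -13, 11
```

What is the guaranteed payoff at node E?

F: max(10, 10, -10) = 10
G: max(10, 6, -20) = 10
H: max(-13, 11) = 11
E: min(10, 10, 11) = 10

10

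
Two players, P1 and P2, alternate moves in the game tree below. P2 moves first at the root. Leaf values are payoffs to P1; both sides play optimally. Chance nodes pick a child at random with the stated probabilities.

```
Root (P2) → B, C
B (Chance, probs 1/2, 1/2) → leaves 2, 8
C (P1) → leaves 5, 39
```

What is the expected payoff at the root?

B (Chance): 1/2·2 + 1/2·8 = 5
C (P1): max(5, 39) = 39
Root (P2): min(5, 39) = 5

5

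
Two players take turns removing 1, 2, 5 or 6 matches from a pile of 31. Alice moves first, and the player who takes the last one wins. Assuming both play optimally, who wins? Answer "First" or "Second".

Second

Mark each pile size as W (mover wins) or L (mover loses):
i:   0  1  2  3  4  5  6  7  8  9 10 11 12 13 14 15 16 17 18 19 20 21 22 23 24 25 26 27 28 29 30 31
     L  W  W  L  W  W  W  L  W  W  L  W  W  W  L  W  W  L  W  W  W  L  W  W  L  W  W  W  L  W  W  L
Position 31 is L, so the second player wins.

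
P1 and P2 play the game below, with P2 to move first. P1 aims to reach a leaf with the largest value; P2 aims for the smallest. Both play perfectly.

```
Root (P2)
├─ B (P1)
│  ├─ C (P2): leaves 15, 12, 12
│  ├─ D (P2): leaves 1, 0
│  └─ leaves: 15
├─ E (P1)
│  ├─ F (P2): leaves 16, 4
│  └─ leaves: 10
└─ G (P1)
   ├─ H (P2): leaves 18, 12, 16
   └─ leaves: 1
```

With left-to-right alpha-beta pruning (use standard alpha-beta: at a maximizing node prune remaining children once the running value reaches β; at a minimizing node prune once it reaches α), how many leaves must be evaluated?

11

C [α=-∞,β=+∞]: v=12
D [α=12,β=+∞]: v=1 after child 1 ≤ α → α-cutoff, skip 1
B [α=-∞,β=+∞]: v=15
F [α=-∞,β=15]: v=4
E [α=-∞,β=15]: v=10
H [α=-∞,β=10]: v=12
G [α=-∞,β=10]: v=12 after child 1 ≥ β → β-cutoff, skip 1
Root [α=-∞,β=+∞]: v=10
Leaves evaluated: 11 of 13.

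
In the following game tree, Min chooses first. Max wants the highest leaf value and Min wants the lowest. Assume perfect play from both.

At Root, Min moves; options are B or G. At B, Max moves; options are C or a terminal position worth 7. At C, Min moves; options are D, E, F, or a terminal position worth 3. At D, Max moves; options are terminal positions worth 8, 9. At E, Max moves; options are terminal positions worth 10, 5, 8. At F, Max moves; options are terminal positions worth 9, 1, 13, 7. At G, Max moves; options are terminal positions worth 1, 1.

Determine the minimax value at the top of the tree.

1

D (Max): max(8, 9) = 9
E (Max): max(10, 5, 8) = 10
F (Max): max(9, 1, 13, 7) = 13
C (Min): min(9, 10, 13, 3) = 3
B (Max): max(3, 7) = 7
G (Max): max(1, 1) = 1
Root (Min): min(7, 1) = 1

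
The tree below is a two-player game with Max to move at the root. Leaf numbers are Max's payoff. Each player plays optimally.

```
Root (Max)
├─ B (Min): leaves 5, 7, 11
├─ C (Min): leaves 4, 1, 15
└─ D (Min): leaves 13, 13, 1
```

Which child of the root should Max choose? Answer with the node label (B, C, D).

B

B (Min): min(5, 7, 11) = 5
C (Min): min(4, 1, 15) = 1
D (Min): min(13, 13, 1) = 1
Root (Max): max(5, 1, 1) = 5
Max picks the child with the highest value: B (value 5).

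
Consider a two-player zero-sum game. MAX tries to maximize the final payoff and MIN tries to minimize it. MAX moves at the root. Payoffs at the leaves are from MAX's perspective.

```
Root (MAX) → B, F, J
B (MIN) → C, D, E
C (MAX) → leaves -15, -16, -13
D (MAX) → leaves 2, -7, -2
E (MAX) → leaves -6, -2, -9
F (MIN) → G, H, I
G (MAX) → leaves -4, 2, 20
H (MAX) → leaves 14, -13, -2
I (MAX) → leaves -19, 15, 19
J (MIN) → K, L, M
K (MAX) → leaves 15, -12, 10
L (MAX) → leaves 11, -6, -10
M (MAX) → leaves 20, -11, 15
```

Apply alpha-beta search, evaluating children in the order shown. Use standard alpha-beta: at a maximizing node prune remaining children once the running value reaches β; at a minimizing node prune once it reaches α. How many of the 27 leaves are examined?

19

C [α=-∞,β=+∞]: v=-13
D [α=-∞,β=-13]: v=2 after child 1 ≥ β → β-cutoff, skip 2
E [α=-∞,β=-13]: v=-6 after child 1 ≥ β → β-cutoff, skip 2
B [α=-∞,β=+∞]: v=-13
G [α=-13,β=+∞]: v=20
H [α=-13,β=20]: v=14
I [α=-13,β=14]: v=15 after child 2 ≥ β → β-cutoff, skip 1
F [α=-13,β=+∞]: v=14
K [α=14,β=+∞]: v=15
L [α=14,β=15]: v=11
J [α=14,β=+∞]: v=11 after child 2 ≤ α → α-cutoff, skip 1
Root [α=-∞,β=+∞]: v=14
Leaves evaluated: 19 of 27.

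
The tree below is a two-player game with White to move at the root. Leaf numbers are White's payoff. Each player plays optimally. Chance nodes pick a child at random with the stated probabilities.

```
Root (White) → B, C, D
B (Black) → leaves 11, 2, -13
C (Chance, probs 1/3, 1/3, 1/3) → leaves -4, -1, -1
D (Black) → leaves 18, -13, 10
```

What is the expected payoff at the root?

-2

B (Black): min(11, 2, -13) = -13
C (Chance): 1/3·-4 + 1/3·-1 + 1/3·-1 = -2
D (Black): min(18, -13, 10) = -13
Root (White): max(-13, -2, -13) = -2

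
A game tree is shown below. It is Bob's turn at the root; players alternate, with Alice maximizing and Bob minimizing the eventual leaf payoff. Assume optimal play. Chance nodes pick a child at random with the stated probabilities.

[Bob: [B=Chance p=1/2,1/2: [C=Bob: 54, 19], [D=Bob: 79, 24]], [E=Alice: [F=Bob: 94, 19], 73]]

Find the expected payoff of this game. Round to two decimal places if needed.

21.5

C (Bob): min(54, 19) = 19
D (Bob): min(79, 24) = 24
B (Chance): 1/2·19 + 1/2·24 = 21.5
F (Bob): min(94, 19) = 19
E (Alice): max(19, 73) = 73
Root (Bob): min(21.5, 73) = 21.5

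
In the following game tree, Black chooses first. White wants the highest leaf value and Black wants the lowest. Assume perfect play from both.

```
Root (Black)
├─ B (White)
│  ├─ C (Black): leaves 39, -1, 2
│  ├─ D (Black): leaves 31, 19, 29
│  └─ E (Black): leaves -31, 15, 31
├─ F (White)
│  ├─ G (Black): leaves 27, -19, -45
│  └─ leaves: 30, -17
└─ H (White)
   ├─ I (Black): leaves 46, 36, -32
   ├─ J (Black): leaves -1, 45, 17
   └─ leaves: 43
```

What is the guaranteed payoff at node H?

43

I: min(46, 36, -32) = -32
J: min(-1, 45, 17) = -1
H: max(-32, -1, 43) = 43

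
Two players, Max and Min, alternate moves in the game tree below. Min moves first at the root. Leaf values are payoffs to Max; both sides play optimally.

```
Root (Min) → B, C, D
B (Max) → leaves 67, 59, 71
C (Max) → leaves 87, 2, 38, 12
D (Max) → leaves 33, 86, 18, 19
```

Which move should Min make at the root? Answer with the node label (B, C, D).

B (Max): max(67, 59, 71) = 71
C (Max): max(87, 2, 38, 12) = 87
D (Max): max(33, 86, 18, 19) = 86
Root (Min): min(71, 87, 86) = 71
Min picks the child with the lowest value: B (value 71).

B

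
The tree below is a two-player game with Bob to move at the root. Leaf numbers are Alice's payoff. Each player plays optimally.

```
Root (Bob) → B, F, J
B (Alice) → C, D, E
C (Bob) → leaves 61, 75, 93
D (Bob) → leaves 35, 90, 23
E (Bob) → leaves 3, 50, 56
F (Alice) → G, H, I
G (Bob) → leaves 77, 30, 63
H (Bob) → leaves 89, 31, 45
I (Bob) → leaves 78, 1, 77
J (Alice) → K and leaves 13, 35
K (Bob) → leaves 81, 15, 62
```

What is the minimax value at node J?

K: min(81, 15, 62) = 15
J: max(15, 13, 35) = 35

35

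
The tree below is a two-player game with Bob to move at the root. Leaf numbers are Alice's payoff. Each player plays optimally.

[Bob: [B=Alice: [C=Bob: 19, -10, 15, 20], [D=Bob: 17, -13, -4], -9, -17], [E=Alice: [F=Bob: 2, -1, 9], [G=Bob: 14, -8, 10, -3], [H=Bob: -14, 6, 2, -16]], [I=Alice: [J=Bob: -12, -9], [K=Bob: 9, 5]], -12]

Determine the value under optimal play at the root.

C (Bob): min(19, -10, 15, 20) = -10
D (Bob): min(17, -13, -4) = -13
B (Alice): max(-10, -13, -9, -17) = -9
F (Bob): min(2, -1, 9) = -1
G (Bob): min(14, -8, 10, -3) = -8
H (Bob): min(-14, 6, 2, -16) = -16
E (Alice): max(-1, -8, -16) = -1
J (Bob): min(-12, -9) = -12
K (Bob): min(9, 5) = 5
I (Alice): max(-12, 5) = 5
Root (Bob): min(-9, -1, 5, -12) = -12

-12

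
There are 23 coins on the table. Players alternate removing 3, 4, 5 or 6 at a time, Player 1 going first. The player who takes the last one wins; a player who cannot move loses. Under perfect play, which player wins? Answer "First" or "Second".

First

Compute winning (W) and losing (L) positions by backward induction:
i:   0  1  2  3  4  5  6  7  8  9 10 11 12 13 14 15 16 17 18 19 20 21 22 23
     L  L  L  W  W  W  W  W  W  L  L  L  W  W  W  W  W  W  L  L  L  W  W  W
Position 23 is W, so the first player wins.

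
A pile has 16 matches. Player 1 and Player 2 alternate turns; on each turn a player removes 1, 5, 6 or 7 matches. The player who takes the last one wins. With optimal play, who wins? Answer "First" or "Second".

Compute winning (W) and losing (L) positions by backward induction:
i:   0  1  2  3  4  5  6  7  8  9 10 11 12 13 14 15 16
     L  W  L  W  L  W  W  W  W  W  W  W  L  W  L  W  L
Position 16 is L, so the second player wins.

Second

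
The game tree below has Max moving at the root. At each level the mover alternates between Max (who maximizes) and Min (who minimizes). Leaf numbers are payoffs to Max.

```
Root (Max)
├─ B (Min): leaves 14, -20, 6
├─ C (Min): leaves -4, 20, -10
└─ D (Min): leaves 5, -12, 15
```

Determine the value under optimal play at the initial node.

-10

B (Min): min(14, -20, 6) = -20
C (Min): min(-4, 20, -10) = -10
D (Min): min(5, -12, 15) = -12
Root (Max): max(-20, -10, -12) = -10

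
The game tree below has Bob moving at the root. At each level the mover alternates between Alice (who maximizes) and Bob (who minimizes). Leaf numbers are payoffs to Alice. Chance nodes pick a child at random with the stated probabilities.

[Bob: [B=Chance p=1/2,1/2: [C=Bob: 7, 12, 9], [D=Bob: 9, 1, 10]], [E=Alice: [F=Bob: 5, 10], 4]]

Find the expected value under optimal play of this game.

C (Bob): min(7, 12, 9) = 7
D (Bob): min(9, 1, 10) = 1
B (Chance): 1/2·7 + 1/2·1 = 4
F (Bob): min(5, 10) = 5
E (Alice): max(5, 4) = 5
Root (Bob): min(4, 5) = 4

4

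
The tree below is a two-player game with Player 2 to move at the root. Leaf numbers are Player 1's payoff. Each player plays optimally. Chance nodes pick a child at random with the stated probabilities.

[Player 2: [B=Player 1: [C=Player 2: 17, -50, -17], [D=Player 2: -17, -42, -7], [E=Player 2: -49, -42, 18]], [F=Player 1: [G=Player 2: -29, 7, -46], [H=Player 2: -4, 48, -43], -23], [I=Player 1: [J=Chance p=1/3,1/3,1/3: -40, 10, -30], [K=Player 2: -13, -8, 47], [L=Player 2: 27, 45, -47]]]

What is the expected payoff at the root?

-42

C (Player 2): min(17, -50, -17) = -50
D (Player 2): min(-17, -42, -7) = -42
E (Player 2): min(-49, -42, 18) = -49
B (Player 1): max(-50, -42, -49) = -42
G (Player 2): min(-29, 7, -46) = -46
H (Player 2): min(-4, 48, -43) = -43
F (Player 1): max(-46, -43, -23) = -23
J (Chance): 1/3·-40 + 1/3·10 + 1/3·-30 = -20
K (Player 2): min(-13, -8, 47) = -13
L (Player 2): min(27, 45, -47) = -47
I (Player 1): max(-20, -13, -47) = -13
Root (Player 2): min(-42, -23, -13) = -42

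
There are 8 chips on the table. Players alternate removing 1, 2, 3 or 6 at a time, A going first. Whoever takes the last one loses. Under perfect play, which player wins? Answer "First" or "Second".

Mark each pile size as W (mover wins) or L (mover loses):
i:   0  1  2  3  4  5  6  7  8
     W  L  W  W  W  L  W  W  W
Position 8 is W, so the first player wins.

First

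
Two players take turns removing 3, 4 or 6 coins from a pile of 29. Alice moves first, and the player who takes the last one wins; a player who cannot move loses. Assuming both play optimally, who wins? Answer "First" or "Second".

Second

Positions where the player to move wins (W) vs loses (L):
i:   0  1  2  3  4  5  6  7  8  9 10 11 12 13 14 15 16 17 18 19 20 21 22 23 24 25 26 27 28 29
     L  L  L  W  W  W  W  W  W  L  L  L  W  W  W  W  W  W  L  L  L  W  W  W  W  W  W  L  L  L
Position 29 is L, so the second player wins.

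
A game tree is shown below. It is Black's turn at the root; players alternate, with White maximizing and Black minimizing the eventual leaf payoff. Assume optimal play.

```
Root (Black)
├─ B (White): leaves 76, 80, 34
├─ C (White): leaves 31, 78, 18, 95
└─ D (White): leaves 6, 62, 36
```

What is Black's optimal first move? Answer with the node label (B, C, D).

B (White): max(76, 80, 34) = 80
C (White): max(31, 78, 18, 95) = 95
D (White): max(6, 62, 36) = 62
Root (Black): min(80, 95, 62) = 62
Black picks the child with the lowest value: D (value 62).

D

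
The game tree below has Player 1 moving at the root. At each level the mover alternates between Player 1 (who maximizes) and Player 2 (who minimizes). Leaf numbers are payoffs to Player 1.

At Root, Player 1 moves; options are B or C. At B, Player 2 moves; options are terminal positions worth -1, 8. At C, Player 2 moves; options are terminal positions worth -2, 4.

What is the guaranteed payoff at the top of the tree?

B (Player 2): min(-1, 8) = -1
C (Player 2): min(-2, 4) = -2
Root (Player 1): max(-1, -2) = -1

-1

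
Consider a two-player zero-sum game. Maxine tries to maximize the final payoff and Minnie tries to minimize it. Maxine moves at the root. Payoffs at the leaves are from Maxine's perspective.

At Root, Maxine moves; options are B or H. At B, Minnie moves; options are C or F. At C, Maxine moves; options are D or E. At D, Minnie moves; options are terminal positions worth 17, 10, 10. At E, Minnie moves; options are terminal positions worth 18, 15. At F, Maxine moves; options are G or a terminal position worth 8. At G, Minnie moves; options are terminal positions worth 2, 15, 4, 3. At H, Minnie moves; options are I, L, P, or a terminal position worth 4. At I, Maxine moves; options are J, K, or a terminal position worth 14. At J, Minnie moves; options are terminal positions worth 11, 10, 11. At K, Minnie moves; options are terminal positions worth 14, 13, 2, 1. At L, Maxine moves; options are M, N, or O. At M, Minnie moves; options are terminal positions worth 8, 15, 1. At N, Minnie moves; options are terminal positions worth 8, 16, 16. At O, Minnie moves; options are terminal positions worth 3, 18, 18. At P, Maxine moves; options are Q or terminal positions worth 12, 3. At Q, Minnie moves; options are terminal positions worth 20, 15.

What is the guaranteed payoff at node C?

15

D: min(17, 10, 10) = 10
E: min(18, 15) = 15
C: max(10, 15) = 15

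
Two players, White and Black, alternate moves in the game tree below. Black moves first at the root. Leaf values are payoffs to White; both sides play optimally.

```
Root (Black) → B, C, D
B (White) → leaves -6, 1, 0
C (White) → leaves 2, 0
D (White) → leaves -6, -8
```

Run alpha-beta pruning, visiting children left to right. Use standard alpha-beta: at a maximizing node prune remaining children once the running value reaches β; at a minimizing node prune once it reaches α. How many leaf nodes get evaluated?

6

B [α=-∞,β=+∞]: v=1
C [α=-∞,β=1]: v=2 after child 1 ≥ β → β-cutoff, skip 1
D [α=-∞,β=1]: v=-6
Root [α=-∞,β=+∞]: v=-6
Leaves evaluated: 6 of 7.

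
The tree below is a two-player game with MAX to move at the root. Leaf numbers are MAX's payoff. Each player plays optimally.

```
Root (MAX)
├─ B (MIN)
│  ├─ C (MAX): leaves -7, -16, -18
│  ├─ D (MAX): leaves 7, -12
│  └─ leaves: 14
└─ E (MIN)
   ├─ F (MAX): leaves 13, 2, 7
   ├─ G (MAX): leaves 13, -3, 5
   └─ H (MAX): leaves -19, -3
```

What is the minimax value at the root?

-3

C (MAX): max(-7, -16, -18) = -7
D (MAX): max(7, -12) = 7
B (MIN): min(-7, 7, 14) = -7
F (MAX): max(13, 2, 7) = 13
G (MAX): max(13, -3, 5) = 13
H (MAX): max(-19, -3) = -3
E (MIN): min(13, 13, -3) = -3
Root (MAX): max(-7, -3) = -3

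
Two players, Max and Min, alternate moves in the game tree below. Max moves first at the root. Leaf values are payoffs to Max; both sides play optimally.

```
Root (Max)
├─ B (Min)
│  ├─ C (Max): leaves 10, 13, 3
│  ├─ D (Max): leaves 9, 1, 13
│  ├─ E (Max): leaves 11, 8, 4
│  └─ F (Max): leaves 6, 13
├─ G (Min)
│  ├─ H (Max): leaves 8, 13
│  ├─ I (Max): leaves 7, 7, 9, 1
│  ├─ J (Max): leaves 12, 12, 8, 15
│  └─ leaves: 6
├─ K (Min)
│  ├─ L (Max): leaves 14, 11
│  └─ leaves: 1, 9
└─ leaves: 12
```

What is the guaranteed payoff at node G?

6

H: max(8, 13) = 13
I: max(7, 7, 9, 1) = 9
J: max(12, 12, 8, 15) = 15
G: min(13, 9, 15, 6) = 6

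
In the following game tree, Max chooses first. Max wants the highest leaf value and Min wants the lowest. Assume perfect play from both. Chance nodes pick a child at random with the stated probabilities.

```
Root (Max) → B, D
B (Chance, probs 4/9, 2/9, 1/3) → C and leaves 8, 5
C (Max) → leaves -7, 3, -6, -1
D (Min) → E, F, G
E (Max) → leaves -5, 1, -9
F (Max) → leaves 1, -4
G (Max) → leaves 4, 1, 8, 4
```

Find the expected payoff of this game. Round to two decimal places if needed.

4.78

C (Max): max(-7, 3, -6, -1) = 3
B (Chance): 4/9·3 + 2/9·8 + 1/3·5 = 4.78
E (Max): max(-5, 1, -9) = 1
F (Max): max(1, -4) = 1
G (Max): max(4, 1, 8, 4) = 8
D (Min): min(1, 1, 8) = 1
Root (Max): max(4.78, 1) = 4.78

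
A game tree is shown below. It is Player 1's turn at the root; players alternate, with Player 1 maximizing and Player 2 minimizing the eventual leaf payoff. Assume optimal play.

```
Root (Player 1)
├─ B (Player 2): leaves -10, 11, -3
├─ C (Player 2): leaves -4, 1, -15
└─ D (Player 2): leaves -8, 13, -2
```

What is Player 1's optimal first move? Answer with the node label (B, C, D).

B (Player 2): min(-10, 11, -3) = -10
C (Player 2): min(-4, 1, -15) = -15
D (Player 2): min(-8, 13, -2) = -8
Root (Player 1): max(-10, -15, -8) = -8
Player 1 picks the child with the highest value: D (value -8).

D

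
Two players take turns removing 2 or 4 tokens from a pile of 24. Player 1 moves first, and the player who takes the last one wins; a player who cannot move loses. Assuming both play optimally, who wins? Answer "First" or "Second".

W/L table (W = player to move can force a win):
i:   0  1  2  3  4  5  6  7  8  9 10 11 12 13 14 15 16 17 18 19 20 21 22 23 24
     L  L  W  W  W  W  L  L  W  W  W  W  L  L  W  W  W  W  L  L  W  W  W  W  L
Position 24 is L, so the second player wins.

Second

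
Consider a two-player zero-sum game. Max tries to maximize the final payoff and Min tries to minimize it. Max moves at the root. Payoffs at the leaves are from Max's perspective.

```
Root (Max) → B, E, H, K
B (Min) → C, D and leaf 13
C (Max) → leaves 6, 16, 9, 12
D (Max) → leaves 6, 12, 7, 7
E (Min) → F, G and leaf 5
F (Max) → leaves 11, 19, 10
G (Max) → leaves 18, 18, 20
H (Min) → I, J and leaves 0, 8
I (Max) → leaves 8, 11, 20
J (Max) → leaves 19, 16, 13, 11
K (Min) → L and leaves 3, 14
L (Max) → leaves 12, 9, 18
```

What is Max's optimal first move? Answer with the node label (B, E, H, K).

C (Max): max(6, 16, 9, 12) = 16
D (Max): max(6, 12, 7, 7) = 12
B (Min): min(16, 12, 13) = 12
F (Max): max(11, 19, 10) = 19
G (Max): max(18, 18, 20) = 20
E (Min): min(19, 20, 5) = 5
I (Max): max(8, 11, 20) = 20
J (Max): max(19, 16, 13, 11) = 19
H (Min): min(20, 19, 0, 8) = 0
L (Max): max(12, 9, 18) = 18
K (Min): min(18, 3, 14) = 3
Root (Max): max(12, 5, 0, 3) = 12
Max picks the child with the highest value: B (value 12).

B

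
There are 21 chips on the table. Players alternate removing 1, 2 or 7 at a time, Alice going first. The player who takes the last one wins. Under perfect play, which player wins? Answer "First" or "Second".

Second

W/L table (W = player to move can force a win):
i:   0  1  2  3  4  5  6  7  8  9 10 11 12 13 14 15 16 17 18 19 20 21
     L  W  W  L  W  W  L  W  W  L  W  W  L  W  W  L  W  W  L  W  W  L
Position 21 is L, so the second player wins.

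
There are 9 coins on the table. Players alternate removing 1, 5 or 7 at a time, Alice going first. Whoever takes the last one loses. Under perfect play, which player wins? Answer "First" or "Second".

i:   0  1  2  3  4  5  6  7  8  9
     W  L  W  L  W  L  W  L  W  L
Position 9 is L, so the second player wins.

Second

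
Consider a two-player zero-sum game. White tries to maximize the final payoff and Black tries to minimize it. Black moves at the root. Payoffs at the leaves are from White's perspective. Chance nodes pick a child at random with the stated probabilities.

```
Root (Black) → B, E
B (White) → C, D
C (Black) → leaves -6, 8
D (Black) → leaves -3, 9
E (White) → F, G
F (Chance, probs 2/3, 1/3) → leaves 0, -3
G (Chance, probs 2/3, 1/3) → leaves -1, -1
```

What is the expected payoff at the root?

C (Black): min(-6, 8) = -6
D (Black): min(-3, 9) = -3
B (White): max(-6, -3) = -3
F (Chance): 2/3·0 + 1/3·-3 = -1
G (Chance): 2/3·-1 + 1/3·-1 = -1
E (White): max(-1, -1) = -1
Root (Black): min(-3, -1) = -3

-3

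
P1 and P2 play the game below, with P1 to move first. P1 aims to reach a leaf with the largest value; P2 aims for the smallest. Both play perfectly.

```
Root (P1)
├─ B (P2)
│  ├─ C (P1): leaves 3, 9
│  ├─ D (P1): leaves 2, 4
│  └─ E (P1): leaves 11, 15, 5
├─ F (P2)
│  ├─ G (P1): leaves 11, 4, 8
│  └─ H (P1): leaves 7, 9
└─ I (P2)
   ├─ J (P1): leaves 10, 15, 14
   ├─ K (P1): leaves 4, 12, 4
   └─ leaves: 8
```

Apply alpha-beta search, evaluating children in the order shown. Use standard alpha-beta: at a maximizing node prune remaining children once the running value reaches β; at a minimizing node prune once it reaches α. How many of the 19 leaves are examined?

C [α=-∞,β=+∞]: v=9
D [α=-∞,β=9]: v=4
E [α=-∞,β=4]: v=11 after child 1 ≥ β → β-cutoff, skip 2
B [α=-∞,β=+∞]: v=4
G [α=4,β=+∞]: v=11
H [α=4,β=11]: v=9
F [α=4,β=+∞]: v=9
J [α=9,β=+∞]: v=15
K [α=9,β=15]: v=12
I [α=9,β=+∞]: v=8
Root [α=-∞,β=+∞]: v=9
Leaves evaluated: 17 of 19.

17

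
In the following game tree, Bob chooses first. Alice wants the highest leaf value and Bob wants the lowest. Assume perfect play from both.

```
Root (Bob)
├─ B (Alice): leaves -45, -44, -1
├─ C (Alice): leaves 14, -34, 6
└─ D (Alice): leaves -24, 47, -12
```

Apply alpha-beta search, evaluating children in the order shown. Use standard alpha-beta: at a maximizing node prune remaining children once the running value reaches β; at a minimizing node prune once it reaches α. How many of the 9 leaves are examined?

B [α=-∞,β=+∞]: v=-1
C [α=-∞,β=-1]: v=14 after child 1 ≥ β → β-cutoff, skip 2
D [α=-∞,β=-1]: v=47 after child 2 ≥ β → β-cutoff, skip 1
Root [α=-∞,β=+∞]: v=-1
Leaves evaluated: 6 of 9.

6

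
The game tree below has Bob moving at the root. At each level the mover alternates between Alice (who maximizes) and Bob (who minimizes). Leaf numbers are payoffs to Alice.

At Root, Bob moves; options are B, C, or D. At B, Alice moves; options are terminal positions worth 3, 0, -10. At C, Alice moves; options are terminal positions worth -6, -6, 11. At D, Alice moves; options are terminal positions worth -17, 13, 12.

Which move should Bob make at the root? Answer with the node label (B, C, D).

B

B (Alice): max(3, 0, -10) = 3
C (Alice): max(-6, -6, 11) = 11
D (Alice): max(-17, 13, 12) = 13
Root (Bob): min(3, 11, 13) = 3
Bob picks the child with the lowest value: B (value 3).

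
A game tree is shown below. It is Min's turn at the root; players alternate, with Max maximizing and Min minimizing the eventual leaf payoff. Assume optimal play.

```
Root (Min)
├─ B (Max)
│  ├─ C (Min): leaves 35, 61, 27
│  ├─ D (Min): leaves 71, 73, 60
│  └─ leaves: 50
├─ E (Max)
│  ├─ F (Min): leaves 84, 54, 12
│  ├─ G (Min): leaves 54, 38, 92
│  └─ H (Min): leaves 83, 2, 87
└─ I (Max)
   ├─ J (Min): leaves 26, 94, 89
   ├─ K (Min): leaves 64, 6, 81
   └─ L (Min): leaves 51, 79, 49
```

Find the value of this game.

C (Min): min(35, 61, 27) = 27
D (Min): min(71, 73, 60) = 60
B (Max): max(27, 60, 50) = 60
F (Min): min(84, 54, 12) = 12
G (Min): min(54, 38, 92) = 38
H (Min): min(83, 2, 87) = 2
E (Max): max(12, 38, 2) = 38
J (Min): min(26, 94, 89) = 26
K (Min): min(64, 6, 81) = 6
L (Min): min(51, 79, 49) = 49
I (Max): max(26, 6, 49) = 49
Root (Min): min(60, 38, 49) = 38

38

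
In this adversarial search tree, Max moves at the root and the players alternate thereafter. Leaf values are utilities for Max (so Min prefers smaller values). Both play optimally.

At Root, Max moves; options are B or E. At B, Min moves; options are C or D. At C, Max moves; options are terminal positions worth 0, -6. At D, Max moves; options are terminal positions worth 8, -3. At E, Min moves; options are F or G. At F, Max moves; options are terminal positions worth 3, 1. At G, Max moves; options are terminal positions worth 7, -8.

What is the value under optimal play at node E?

3

F: max(3, 1) = 3
G: max(7, -8) = 7
E: min(3, 7) = 3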